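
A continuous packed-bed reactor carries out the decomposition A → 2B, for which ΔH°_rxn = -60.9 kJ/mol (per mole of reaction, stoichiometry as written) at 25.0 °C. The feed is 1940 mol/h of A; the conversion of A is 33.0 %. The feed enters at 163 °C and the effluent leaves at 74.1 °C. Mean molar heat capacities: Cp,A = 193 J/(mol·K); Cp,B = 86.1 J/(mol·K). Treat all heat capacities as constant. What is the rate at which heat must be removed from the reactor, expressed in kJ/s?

Q_out = 20.3 kJ/s

Extent of reaction ξ = 0.330 × 1940 = 640.2 mol/h
Reaction term: ξ·ΔH°_rxn = 640.2 × -60.9 = -38988 kJ/h
Sensible, feed 163→25 °C: -51670 kJ/h
Outlet flows (mol/h): A 1299.8, B 1280.4
Sensible, products 25→74.1 °C: 17730 kJ/h
Q = ΔH = -72928 kJ/h = -20.258 kW
Heat removed = 20.258 kJ/s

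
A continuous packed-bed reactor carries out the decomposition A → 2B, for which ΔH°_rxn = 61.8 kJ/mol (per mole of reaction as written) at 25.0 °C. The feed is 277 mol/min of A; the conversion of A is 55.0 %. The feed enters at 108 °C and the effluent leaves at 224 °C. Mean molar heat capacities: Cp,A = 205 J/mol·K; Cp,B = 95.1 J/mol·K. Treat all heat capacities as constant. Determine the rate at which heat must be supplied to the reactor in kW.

Q_in = 259 kW

Extent of reaction ξ = 0.550 × 277 = 152.35 mol/min
Reaction term: ξ·ΔH°_rxn = 152.35 × 61.8 = 9415.2 kJ/min
Sensible, feed 108→25 °C: -4713.2 kJ/min
Outlet flows (mol/min): A 124.65, B 304.7
Sensible, products 25→224 °C: 10852 kJ/min
Q = ΔH = 15554 kJ/min = 259.23 kW
Heat supplied = 259.23 kW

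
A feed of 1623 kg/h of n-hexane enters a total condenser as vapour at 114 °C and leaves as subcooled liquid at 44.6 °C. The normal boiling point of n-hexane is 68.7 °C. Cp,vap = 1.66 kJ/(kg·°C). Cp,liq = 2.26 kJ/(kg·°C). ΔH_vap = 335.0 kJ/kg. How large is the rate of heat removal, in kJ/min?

vapour 114→68.7 °C: -75.198 kJ/kg
condensation at 68.7 °C: -335 kJ/kg
liquid 68.7→44.6 °C: -54.466 kJ/kg
Δh = -75.198 + -335 + -54.466 = -464.66 kJ/kg
Q = ṁ·Δh = 1623 kg/h × -464.66 kJ/kg = -754150 kJ/h
|Q| = 209.49 kW = 12569 kJ/min

Q_c = 12600 kJ/min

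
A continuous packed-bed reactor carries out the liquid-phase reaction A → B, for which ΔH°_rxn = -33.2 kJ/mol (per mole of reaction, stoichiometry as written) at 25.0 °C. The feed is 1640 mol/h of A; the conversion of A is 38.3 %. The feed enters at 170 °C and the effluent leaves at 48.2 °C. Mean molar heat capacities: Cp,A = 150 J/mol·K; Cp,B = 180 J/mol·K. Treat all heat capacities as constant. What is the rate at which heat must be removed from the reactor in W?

Extent of reaction ξ = 0.383 × 1640 = 628.12 mol/h
Reaction term: ξ·ΔH°_rxn = 628.12 × -33.2 = -20854 kJ/h
Sensible, feed 170→25 °C: -35670 kJ/h
Outlet flows (mol/h): A 1011.9, B 628.12
Sensible, products 25→48.2 °C: 6144.4 kJ/h
Q = ΔH = -50379 kJ/h = -13.994 kW
Heat removed = 13994 W

Q_out = 14000 W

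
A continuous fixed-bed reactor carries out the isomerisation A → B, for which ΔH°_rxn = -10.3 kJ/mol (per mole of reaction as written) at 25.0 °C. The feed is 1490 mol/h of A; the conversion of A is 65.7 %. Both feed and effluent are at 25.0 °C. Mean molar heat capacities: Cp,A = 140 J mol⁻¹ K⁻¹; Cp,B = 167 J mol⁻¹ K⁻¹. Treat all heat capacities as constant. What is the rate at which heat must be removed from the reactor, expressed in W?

Extent of reaction ξ = 0.657 × 1490 = 978.93 mol/h
Reaction term: ξ·ΔH°_rxn = 978.93 × -10.3 = -10083 kJ/h
Q = ΔH = -10083 kJ/h = -2.8008 kW
Heat removed = 2800.8 W

Q_out = 2800 W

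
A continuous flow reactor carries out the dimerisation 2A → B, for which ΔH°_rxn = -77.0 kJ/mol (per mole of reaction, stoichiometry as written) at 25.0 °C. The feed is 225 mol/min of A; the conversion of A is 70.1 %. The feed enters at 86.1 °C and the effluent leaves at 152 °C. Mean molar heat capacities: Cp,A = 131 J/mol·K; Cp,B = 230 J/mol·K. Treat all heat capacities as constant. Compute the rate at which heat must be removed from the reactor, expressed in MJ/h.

Q_out = 267 MJ/h

Extent of reaction ξ = 0.701 × 225 / 2 = 78.862 mol/min
Reaction term: ξ·ΔH°_rxn = 78.862 × -77.0 = -6072.4 kJ/min
Sensible, feed 86.1→25 °C: -1800.9 kJ/min
Outlet flows (mol/min): A 67.275, B 78.862
Sensible, products 25→152 °C: 3422.8 kJ/min
Q = ΔH = -4450.5 kJ/min = -74.175 kW
Heat removed = 267.03 MJ/h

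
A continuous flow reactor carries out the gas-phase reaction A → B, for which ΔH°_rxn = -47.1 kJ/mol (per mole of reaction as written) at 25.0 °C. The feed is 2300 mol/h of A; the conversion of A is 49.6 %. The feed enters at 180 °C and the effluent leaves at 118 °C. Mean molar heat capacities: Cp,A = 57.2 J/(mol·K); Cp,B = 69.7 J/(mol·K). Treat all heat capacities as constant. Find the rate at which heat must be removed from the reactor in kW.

Q_out = 16.8 kW

Extent of reaction ξ = 0.496 × 2300 = 1140.8 mol/h
Reaction term: ξ·ΔH°_rxn = 1140.8 × -47.1 = -53732 kJ/h
Sensible, feed 180→25 °C: -20392 kJ/h
Outlet flows (mol/h): A 1159.2, B 1140.8
Sensible, products 25→118 °C: 13561 kJ/h
Q = ΔH = -60562 kJ/h = -16.823 kW
Heat removed = 16.823 kW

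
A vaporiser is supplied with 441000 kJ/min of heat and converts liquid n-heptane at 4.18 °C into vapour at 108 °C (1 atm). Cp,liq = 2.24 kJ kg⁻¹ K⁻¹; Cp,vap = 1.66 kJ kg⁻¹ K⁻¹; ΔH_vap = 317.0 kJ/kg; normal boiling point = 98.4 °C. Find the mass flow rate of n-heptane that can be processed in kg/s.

Δh = 2.24×(98.4−4.18) + 317.0 + 1.66×(108−98.4) = 543.99 kJ/kg
Q = 441000 kJ/min = 7350 kJ/s = 7350 kJ/s
ṁ = Q/Δh = 7350 / 543.99 = 13.511 kg/s

ṁ = 13.5 kg/s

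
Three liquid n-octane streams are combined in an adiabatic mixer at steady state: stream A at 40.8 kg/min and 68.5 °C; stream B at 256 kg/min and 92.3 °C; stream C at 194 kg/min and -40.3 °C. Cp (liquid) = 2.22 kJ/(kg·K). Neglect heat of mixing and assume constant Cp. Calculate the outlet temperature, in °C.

Adiabatic, steady state ⇒ Σ ṁᵢCp,ᵢ(T_out − Tᵢ) = 0
T_out = Σ ṁᵢCp,ᵢTᵢ / Σ ṁᵢCp,ᵢ
      = 41304 / 1089.6 = 37.908 °C

T_out = 37.9 °C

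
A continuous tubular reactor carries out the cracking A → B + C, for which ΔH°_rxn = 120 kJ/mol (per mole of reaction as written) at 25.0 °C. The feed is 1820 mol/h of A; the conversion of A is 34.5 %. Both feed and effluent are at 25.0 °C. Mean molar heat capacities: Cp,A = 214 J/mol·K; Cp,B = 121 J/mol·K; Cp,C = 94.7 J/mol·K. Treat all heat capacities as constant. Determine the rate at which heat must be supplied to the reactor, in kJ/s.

Q_in = 20.9 kJ/s

Extent of reaction ξ = 0.345 × 1820 = 627.9 mol/h
Reaction term: ξ·ΔH°_rxn = 627.9 × 120 = 75348 kJ/h
Q = ΔH = 75348 kJ/h = 20.93 kW
Heat supplied = 20.93 kJ/s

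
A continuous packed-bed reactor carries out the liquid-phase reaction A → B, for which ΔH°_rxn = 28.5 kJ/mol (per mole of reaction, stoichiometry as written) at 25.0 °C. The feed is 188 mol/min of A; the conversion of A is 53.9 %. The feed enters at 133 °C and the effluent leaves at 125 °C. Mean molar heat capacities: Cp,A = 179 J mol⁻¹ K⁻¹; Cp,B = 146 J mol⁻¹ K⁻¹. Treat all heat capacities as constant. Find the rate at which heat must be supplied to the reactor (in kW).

Q_in = 38.1 kW

Extent of reaction ξ = 0.539 × 188 = 101.33 mol/min
Reaction term: ξ·ΔH°_rxn = 101.33 × 28.5 = 2888 kJ/min
Sensible, feed 133→25 °C: -3634.4 kJ/min
Outlet flows (mol/min): A 86.668, B 101.33
Sensible, products 25→125 °C: 3030.8 kJ/min
Q = ΔH = 2284.4 kJ/min = 38.073 kW
Heat supplied = 38.073 kW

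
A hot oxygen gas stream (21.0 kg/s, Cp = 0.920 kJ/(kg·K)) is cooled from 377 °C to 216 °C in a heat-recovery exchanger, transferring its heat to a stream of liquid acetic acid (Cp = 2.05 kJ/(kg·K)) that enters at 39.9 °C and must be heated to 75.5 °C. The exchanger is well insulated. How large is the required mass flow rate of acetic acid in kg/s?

ṁ_c = 42.6 kg/s

Heat released by hot stream: Q = 21.0 × 0.920 × (377 − 216) = 3110.5 kJ/s
Energy balance on cold side (adiabatic exchanger): Q = ṁ_c·Cp_c·(T_c,out − T_c,in)
ṁ_c = 3110.5 / [2.05 × (75.5 − 39.9)] = 42.622 kg/s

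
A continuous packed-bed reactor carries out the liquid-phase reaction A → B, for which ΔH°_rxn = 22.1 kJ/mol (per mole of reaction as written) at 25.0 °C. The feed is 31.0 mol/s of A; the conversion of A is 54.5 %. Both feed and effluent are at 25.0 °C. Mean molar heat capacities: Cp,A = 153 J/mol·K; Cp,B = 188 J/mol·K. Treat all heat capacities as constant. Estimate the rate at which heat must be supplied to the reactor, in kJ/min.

Q_in = 22400 kJ/min

Extent of reaction ξ = 0.545 × 31.0 = 16.895 mol/s
Reaction term: ξ·ΔH°_rxn = 16.895 × 22.1 = 373.38 kJ/s
Q = ΔH = 373.38 kJ/s = 373.38 kW
Heat supplied = 22403 kJ/min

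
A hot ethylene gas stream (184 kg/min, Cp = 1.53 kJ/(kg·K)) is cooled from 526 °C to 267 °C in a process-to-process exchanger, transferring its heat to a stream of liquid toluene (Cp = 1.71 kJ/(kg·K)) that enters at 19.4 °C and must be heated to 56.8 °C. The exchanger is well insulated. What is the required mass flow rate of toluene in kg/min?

ṁ_c = 1140 kg/min

Heat released by hot stream: Q = 184 × 1.53 × (526 − 267) = 72914 kJ/min
Energy balance on cold side (adiabatic exchanger): Q = ṁ_c·Cp_c·(T_c,out − T_c,in)
ṁ_c = 72914 / [1.71 × (56.8 − 19.4)] = 1140.1 kg/min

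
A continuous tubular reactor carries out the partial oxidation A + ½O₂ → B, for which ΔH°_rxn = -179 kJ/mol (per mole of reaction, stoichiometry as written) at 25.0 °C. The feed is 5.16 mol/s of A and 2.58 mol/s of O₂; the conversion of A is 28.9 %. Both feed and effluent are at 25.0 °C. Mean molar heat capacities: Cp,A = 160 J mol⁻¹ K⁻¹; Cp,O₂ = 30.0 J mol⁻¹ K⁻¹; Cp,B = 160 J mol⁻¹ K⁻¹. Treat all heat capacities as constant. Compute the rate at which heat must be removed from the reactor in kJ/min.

Extent of reaction ξ = 0.289 × 5.16 = 1.4912 mol/s
Reaction term: ξ·ΔH°_rxn = 1.4912 × -179 = -266.93 kJ/s
Q = ΔH = -266.93 kJ/s = -266.93 kW
Heat removed = 16016 kJ/min

Q_out = 16000 kJ/min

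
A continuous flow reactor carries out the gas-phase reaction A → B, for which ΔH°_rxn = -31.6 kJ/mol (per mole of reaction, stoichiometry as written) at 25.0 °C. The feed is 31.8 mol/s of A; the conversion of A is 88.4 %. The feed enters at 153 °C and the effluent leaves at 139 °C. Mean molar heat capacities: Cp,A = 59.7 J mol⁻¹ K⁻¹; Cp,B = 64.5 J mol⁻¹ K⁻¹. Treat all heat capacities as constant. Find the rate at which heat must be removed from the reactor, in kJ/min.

Extent of reaction ξ = 0.884 × 31.8 = 28.111 mol/s
Reaction term: ξ·ΔH°_rxn = 28.111 × -31.6 = -888.31 kJ/s
Sensible, feed 153→25 °C: -243 kJ/s
Outlet flows (mol/s): A 3.6888, B 28.111
Sensible, products 25→139 °C: 231.81 kJ/s
Q = ΔH = -899.51 kJ/s = -899.51 kW
Heat removed = 53971 kJ/min

Q_out = 54000 kJ/min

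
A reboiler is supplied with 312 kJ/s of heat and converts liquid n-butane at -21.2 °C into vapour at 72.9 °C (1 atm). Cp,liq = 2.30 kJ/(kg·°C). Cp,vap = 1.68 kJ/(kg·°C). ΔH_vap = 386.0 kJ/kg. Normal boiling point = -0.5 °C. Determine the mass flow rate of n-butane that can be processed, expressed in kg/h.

ṁ = 2020 kg/h

Δh = 2.30×(-0.5−-21.2) + 386.0 + 1.68×(72.9−-0.5) = 556.92 kJ/kg
Q = 312 kJ/s = 312 kJ/s = 1.1232e+06 kJ/h
ṁ = Q/Δh = 1.1232e+06 / 556.92 = 2016.8 kg/h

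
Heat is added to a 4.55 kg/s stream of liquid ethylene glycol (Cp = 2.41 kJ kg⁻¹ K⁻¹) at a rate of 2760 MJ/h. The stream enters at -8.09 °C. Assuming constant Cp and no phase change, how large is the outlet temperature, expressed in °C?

Q = 2760 MJ/h = 766.67 kJ/s
ΔT = Q/(ṁ·Cp) = 766.67/(4.55×2.41) = 69.916 K
T_out = -8.09 + 69.916 = 61.826 °C

T_out = 61.8 °C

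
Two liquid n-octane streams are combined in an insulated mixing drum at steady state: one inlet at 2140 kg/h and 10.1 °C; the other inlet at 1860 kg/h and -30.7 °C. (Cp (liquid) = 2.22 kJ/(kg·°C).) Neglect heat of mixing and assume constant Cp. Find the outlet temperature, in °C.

T_out = -8.87 °C

No heat crosses the boundary, so H_out = H_in.
T_out = Σ ṁᵢCp,ᵢTᵢ / Σ ṁᵢCp,ᵢ
      = -78783 / 8880 = -8.872 °C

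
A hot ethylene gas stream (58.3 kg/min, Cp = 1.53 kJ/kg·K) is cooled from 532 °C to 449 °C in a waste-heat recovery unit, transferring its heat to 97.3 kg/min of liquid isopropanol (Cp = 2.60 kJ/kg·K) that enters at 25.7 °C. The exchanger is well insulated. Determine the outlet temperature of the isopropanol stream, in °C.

Heat released by hot stream: Q = 58.3 × 1.53 × (532 − 449) = 7403.5 kJ/min
Energy balance on cold side (adiabatic exchanger): Q = ṁ_c·Cp_c·(T_c,out − T_c,in)
T_c,out = 25.7 + 7403.5/(97.3 × 2.60) = 54.965 °C

T_c,out = 55.0 °C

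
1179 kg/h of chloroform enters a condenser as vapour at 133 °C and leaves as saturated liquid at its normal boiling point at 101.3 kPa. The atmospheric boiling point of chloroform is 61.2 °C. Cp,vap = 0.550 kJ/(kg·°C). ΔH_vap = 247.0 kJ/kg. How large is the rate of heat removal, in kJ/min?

Q_c = 5630 kJ/min

vapour 133→61.2 °C: -39.49 kJ/kg
condensation at 61.2 °C: -247 kJ/kg
Δh = -39.49 + -247 = -286.49 kJ/kg
Q = ṁ·Δh = 1179 kg/h × -286.49 kJ/kg = -337770 kJ/h
|Q| = 93.825 kW = 5629.5 kJ/min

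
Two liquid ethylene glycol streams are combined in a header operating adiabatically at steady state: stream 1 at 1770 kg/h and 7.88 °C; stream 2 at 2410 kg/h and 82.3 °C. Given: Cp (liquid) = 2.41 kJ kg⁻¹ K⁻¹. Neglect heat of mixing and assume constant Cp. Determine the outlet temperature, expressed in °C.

No heat crosses the boundary, so H_out = H_in.
T_out = Σ ṁᵢCp,ᵢTᵢ / Σ ṁᵢCp,ᵢ
      = 511620 / 10074 = 50.787 °C

T_out = 50.8 °C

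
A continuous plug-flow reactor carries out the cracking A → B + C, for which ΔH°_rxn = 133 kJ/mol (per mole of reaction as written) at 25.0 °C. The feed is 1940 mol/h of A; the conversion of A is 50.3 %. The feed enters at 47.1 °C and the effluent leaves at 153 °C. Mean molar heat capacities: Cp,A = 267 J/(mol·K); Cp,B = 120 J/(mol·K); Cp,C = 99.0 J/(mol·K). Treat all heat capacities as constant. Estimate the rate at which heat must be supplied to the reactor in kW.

Extent of reaction ξ = 0.503 × 1940 = 975.82 mol/h
Reaction term: ξ·ΔH°_rxn = 975.82 × 133 = 129780 kJ/h
Sensible, feed 47.1→25 °C: -11447 kJ/h
Outlet flows (mol/h): A 964.18, B 975.82, C 975.82
Sensible, products 25→153 °C: 60306 kJ/h
Q = ΔH = 178640 kJ/h = 49.623 kW
Heat supplied = 49.623 kW

Q_in = 49.6 kW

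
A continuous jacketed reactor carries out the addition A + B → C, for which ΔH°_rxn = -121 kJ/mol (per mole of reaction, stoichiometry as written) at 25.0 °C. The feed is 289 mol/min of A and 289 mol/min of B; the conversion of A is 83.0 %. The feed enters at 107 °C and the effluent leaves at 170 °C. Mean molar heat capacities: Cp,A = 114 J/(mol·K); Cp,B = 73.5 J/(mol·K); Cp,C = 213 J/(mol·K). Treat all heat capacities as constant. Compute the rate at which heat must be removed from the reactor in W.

Extent of reaction ξ = 0.830 × 289 = 239.87 mol/min
Reaction term: ξ·ΔH°_rxn = 239.87 × -121 = -29024 kJ/min
Sensible, feed 107→25 °C: -4443.4 kJ/min
Outlet flows (mol/min): A 49.13, B 49.13, C 239.87
Sensible, products 25→170 °C: 8744.1 kJ/min
Q = ΔH = -24724 kJ/min = -412.06 kW
Heat removed = 412060 W

Q_out = 412000 W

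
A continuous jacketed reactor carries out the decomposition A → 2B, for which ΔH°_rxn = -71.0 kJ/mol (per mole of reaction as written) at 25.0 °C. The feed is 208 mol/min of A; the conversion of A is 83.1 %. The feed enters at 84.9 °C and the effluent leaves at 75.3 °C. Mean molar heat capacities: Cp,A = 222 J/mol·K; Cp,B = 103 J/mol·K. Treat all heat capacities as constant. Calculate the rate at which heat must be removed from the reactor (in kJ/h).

Q_out = 771000 kJ/h

Extent of reaction ξ = 0.831 × 208 = 172.85 mol/min
Reaction term: ξ·ΔH°_rxn = 172.85 × -71.0 = -12272 kJ/min
Sensible, feed 84.9→25 °C: -2765.9 kJ/min
Outlet flows (mol/min): A 35.152, B 345.7
Sensible, products 25→75.3 °C: 2183.5 kJ/min
Q = ΔH = -12855 kJ/min = -214.24 kW
Heat removed = 771280 kJ/h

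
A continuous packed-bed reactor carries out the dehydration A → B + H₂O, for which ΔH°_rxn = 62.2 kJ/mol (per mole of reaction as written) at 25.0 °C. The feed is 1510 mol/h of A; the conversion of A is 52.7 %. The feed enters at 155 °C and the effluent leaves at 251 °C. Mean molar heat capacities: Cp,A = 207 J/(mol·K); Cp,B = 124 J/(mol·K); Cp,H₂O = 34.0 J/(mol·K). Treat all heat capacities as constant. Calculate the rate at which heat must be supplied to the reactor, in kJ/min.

Q_in = 1180 kJ/min

Extent of reaction ξ = 0.527 × 1510 = 795.77 mol/h
Reaction term: ξ·ΔH°_rxn = 795.77 × 62.2 = 49497 kJ/h
Sensible, feed 155→25 °C: -40634 kJ/h
Outlet flows (mol/h): A 714.23, B 795.77, H₂O 795.77
Sensible, products 25→251 °C: 61828 kJ/h
Q = ΔH = 70691 kJ/h = 19.636 kW
Heat supplied = 1178.2 kJ/min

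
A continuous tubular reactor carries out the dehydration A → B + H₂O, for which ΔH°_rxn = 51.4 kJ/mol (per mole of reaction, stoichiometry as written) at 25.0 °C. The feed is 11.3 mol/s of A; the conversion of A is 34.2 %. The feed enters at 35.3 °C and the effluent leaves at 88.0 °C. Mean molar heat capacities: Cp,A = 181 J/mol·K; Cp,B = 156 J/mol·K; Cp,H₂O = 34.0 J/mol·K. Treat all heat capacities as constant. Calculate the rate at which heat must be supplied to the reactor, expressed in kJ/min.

Extent of reaction ξ = 0.342 × 11.3 = 3.8646 mol/s
Reaction term: ξ·ΔH°_rxn = 3.8646 × 51.4 = 198.64 kJ/s
Sensible, feed 35.3→25 °C: -21.067 kJ/s
Outlet flows (mol/s): A 7.4354, B 3.8646, H₂O 3.8646
Sensible, products 25→88.0 °C: 131.05 kJ/s
Q = ΔH = 308.62 kJ/s = 308.62 kW
Heat supplied = 18517 kJ/min

Q_in = 18500 kJ/min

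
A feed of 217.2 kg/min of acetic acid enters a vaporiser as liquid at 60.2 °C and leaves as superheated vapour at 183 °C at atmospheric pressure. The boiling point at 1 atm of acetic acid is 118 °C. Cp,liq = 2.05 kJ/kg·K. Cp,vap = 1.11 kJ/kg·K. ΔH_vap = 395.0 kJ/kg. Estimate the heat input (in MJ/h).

Q = 7630 MJ/h

liquid 60.2→118 °C: 118.49 kJ/kg
vaporisation at 118 °C: 395 kJ/kg
vapour 118→183 °C: 72.15 kJ/kg
Δh = 118.49 + 395 + 72.15 = 585.64 kJ/kg
Q = ṁ·Δh = 217.2 kg/min × 585.64 kJ/kg = 127200 kJ/min
|Q| = 2120 kW = 7632.1 MJ/h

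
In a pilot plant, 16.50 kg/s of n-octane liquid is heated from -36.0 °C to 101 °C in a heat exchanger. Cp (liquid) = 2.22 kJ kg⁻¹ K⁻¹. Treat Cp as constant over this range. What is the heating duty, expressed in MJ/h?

Q = 18100 MJ/h

Q = ṁ·Cp·ΔT = 16.50 × 2.22 × (101 − -36.0) = 5018.3 kJ/s
Heating duty = 18066 MJ/h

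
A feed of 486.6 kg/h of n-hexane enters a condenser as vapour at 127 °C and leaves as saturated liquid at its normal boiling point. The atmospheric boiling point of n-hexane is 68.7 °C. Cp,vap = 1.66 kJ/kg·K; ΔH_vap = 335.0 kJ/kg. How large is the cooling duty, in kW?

Q_c = 58.4 kW

vapour 127→68.7 °C: -96.778 kJ/kg
condensation at 68.7 °C: -335 kJ/kg
Δh = -96.778 + -335 = -431.78 kJ/kg
Q = ṁ·Δh = 486.6 kg/h × -431.78 kJ/kg = -210100 kJ/h
|Q| = 58.362 kW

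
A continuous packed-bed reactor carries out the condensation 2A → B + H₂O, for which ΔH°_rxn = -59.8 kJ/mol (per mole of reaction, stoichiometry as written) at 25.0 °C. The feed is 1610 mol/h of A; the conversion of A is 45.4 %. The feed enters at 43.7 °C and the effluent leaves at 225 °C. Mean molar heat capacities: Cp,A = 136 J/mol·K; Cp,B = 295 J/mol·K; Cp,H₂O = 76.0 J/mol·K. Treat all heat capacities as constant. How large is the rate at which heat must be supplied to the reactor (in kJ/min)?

Q_in = 418 kJ/min

Extent of reaction ξ = 0.454 × 1610 / 2 = 365.47 mol/h
Reaction term: ξ·ΔH°_rxn = 365.47 × -59.8 = -21855 kJ/h
Sensible, feed 43.7→25 °C: -4094.6 kJ/h
Outlet flows (mol/h): A 879.06, B 365.47, H₂O 365.47
Sensible, products 25→225 °C: 51028 kJ/h
Q = ΔH = 25079 kJ/h = 6.9663 kW
Heat supplied = 417.98 kJ/min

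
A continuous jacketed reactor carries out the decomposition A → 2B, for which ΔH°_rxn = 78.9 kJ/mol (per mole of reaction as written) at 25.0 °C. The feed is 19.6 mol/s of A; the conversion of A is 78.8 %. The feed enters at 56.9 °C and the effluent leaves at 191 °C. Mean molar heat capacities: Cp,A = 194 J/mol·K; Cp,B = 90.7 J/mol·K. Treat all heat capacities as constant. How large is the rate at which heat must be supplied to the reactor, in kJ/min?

Extent of reaction ξ = 0.788 × 19.6 = 15.445 mol/s
Reaction term: ξ·ΔH°_rxn = 15.445 × 78.9 = 1218.6 kJ/s
Sensible, feed 56.9→25 °C: -121.3 kJ/s
Outlet flows (mol/s): A 4.1552, B 30.89
Sensible, products 25→191 °C: 598.89 kJ/s
Q = ΔH = 1696.2 kJ/s = 1696.2 kW
Heat supplied = 101770 kJ/min

Q_in = 102000 kJ/min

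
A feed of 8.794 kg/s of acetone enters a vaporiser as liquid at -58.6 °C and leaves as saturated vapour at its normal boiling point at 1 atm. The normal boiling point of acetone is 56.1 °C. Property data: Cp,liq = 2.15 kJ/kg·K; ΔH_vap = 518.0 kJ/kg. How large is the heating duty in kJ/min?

Q = 403000 kJ/min

liquid -58.6→56.1 °C: 246.6 kJ/kg
vaporisation at 56.1 °C: 518 kJ/kg
Δh = 246.6 + 518 = 764.61 kJ/kg
Q = ṁ·Δh = 8.794 kg/s × 764.61 kJ/kg = 6723.9 kJ/s
|Q| = 6723.9 kW = 403440 kJ/min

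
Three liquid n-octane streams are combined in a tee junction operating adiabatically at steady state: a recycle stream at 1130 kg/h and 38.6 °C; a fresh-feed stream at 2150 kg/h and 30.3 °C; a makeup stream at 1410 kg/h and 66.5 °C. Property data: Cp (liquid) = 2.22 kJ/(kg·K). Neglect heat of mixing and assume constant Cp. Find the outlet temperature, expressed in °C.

T_out = 43.2 °C

No heat crosses the boundary, so H_out = H_in.
T_out = Σ ṁᵢCp,ᵢTᵢ / Σ ṁᵢCp,ᵢ
      = 449610 / 10412 = 43.183 °C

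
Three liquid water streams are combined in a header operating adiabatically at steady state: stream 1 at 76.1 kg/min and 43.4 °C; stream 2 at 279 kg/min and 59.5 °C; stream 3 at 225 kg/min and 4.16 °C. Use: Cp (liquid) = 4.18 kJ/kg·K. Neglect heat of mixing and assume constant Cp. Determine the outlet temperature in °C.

Adiabatic, steady state ⇒ Σ ṁᵢCp,ᵢ(T_out − Tᵢ) = 0
T_out = Σ ṁᵢCp,ᵢTᵢ / Σ ṁᵢCp,ᵢ
      = 87108 / 2424.8 = 35.924 °C

T_out = 35.9 °C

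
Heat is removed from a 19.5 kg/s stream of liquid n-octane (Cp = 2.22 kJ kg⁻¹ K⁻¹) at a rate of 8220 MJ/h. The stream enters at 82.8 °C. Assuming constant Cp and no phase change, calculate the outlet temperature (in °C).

Q = 8220 MJ/h = 2283.3 kJ/s
ΔT = Q/(ṁ·Cp) = 2283.3/(19.5×2.22) = 52.745 K
T_out = 82.8 − 52.745 = 30.055 °C

T_out = 30.1 °C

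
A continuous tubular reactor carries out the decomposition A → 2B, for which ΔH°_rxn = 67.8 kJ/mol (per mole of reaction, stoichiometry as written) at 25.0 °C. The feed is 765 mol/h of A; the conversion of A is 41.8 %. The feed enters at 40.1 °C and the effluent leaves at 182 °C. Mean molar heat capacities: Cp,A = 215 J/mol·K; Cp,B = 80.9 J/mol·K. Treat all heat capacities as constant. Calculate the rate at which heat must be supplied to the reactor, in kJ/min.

Extent of reaction ξ = 0.418 × 765 = 319.77 mol/h
Reaction term: ξ·ΔH°_rxn = 319.77 × 67.8 = 21680 kJ/h
Sensible, feed 40.1→25 °C: -2483.6 kJ/h
Outlet flows (mol/h): A 445.23, B 639.54
Sensible, products 25→182 °C: 23152 kJ/h
Q = ΔH = 42349 kJ/h = 11.763 kW
Heat supplied = 705.81 kJ/min

Q_in = 706 kJ/min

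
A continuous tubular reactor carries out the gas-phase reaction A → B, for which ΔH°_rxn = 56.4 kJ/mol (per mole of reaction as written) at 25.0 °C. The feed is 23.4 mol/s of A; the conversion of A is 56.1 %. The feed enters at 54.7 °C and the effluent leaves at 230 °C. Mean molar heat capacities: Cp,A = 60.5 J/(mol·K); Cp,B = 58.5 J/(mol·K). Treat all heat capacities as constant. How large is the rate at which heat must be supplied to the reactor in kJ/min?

Extent of reaction ξ = 0.561 × 23.4 = 13.127 mol/s
Reaction term: ξ·ΔH°_rxn = 13.127 × 56.4 = 740.39 kJ/s
Sensible, feed 54.7→25 °C: -42.046 kJ/s
Outlet flows (mol/s): A 10.273, B 13.127
Sensible, products 25→230 °C: 284.84 kJ/s
Q = ΔH = 983.18 kJ/s = 983.18 kW
Heat supplied = 58991 kJ/min

Q_in = 59000 kJ/min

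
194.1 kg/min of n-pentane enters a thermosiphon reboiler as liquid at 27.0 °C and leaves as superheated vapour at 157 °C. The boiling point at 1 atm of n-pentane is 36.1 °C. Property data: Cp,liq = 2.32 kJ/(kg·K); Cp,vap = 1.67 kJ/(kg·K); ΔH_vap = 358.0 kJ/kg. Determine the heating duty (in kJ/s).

liquid 27.0→36.1 °C: 21.112 kJ/kg
vaporisation at 36.1 °C: 358 kJ/kg
vapour 36.1→157 °C: 201.9 kJ/kg
Δh = 21.112 + 358 + 201.9 = 581.01 kJ/kg
Q = ṁ·Δh = 194.1 kg/min × 581.01 kJ/kg = 112780 kJ/min
|Q| = 1879.6 kW

Q = 1880 kJ/s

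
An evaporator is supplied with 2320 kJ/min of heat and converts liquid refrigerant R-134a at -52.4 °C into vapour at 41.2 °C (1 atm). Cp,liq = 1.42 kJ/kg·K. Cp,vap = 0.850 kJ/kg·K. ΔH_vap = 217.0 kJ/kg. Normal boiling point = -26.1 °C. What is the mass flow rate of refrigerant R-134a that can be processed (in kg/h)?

Δh = 1.42×(-26.1−-52.4) + 217.0 + 0.850×(41.2−-26.1) = 311.55 kJ/kg
Q = 2320 kJ/min = 38.667 kJ/s = 139200 kJ/h
ṁ = Q/Δh = 139200 / 311.55 = 446.8 kg/h

ṁ = 447 kg/h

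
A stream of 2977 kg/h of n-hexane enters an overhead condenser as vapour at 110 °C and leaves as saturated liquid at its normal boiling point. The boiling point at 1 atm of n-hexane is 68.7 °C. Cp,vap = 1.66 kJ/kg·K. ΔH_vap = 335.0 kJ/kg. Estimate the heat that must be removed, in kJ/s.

vapour 110→68.7 °C: -68.558 kJ/kg
condensation at 68.7 °C: -335 kJ/kg
Δh = -68.558 + -335 = -403.56 kJ/kg
Q = ṁ·Δh = 2977 kg/h × -403.56 kJ/kg = -1.2014e+06 kJ/h
|Q| = 333.72 kW

Q_c = 334 kJ/s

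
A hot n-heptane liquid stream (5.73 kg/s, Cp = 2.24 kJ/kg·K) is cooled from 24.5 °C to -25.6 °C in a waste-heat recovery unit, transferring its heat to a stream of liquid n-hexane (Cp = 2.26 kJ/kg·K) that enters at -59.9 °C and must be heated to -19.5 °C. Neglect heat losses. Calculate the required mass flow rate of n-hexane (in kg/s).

ṁ_c = 7.04 kg/s

Heat released by hot stream: Q = 5.73 × 2.24 × (24.5 − -25.6) = 643.04 kJ/s
Energy balance on cold side (adiabatic exchanger): Q = ṁ_c·Cp_c·(T_c,out − T_c,in)
ṁ_c = 643.04 / [2.26 × (-19.5 − -59.9)] = 7.0429 kg/s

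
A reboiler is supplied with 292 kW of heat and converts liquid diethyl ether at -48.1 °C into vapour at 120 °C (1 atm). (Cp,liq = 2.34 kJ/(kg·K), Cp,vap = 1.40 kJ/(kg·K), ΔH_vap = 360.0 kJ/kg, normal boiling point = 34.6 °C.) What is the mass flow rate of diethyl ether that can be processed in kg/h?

ṁ = 1560 kg/h

Δh = 2.34×(34.6−-48.1) + 360.0 + 1.40×(120−34.6) = 673.08 kJ/kg
Q = 292 kW = 292 kJ/s = 1.0512e+06 kJ/h
ṁ = Q/Δh = 1.0512e+06 / 673.08 = 1561.8 kg/h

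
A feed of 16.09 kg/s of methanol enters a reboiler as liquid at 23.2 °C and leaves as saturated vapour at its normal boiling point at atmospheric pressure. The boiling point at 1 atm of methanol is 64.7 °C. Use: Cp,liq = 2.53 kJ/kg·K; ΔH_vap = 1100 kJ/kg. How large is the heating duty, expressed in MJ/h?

Q = 69800 MJ/h

liquid 23.2→64.7 °C: 104.99 kJ/kg
vaporisation at 64.7 °C: 1100 kJ/kg
Δh = 104.99 + 1100 = 1205 kJ/kg
Q = ṁ·Δh = 16.09 kg/s × 1205 kJ/kg = 19388 kJ/s
|Q| = 19388 kW = 69798 MJ/h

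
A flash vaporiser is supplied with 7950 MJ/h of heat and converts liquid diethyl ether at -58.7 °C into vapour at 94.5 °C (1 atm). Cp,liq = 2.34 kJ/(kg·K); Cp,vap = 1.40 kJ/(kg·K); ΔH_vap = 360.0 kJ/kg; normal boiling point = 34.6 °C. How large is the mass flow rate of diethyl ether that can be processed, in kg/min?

Δh = 2.34×(34.6−-58.7) + 360.0 + 1.40×(94.5−34.6) = 662.18 kJ/kg
Q = 7950 MJ/h = 2208.3 kJ/s = 132500 kJ/min
ṁ = Q/Δh = 132500 / 662.18 = 200.1 kg/min

ṁ = 200 kg/min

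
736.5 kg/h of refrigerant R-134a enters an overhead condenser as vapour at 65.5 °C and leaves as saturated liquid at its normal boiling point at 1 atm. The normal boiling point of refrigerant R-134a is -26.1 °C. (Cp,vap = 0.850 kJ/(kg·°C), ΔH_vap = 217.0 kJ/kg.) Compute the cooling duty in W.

Q_c = 60300 W

vapour 65.5→-26.1 °C: -77.86 kJ/kg
condensation at -26.1 °C: -217 kJ/kg
Δh = -77.86 + -217 = -294.86 kJ/kg
Q = ṁ·Δh = 736.5 kg/h × -294.86 kJ/kg = -217160 kJ/h
|Q| = 60.323 kW = 60323 W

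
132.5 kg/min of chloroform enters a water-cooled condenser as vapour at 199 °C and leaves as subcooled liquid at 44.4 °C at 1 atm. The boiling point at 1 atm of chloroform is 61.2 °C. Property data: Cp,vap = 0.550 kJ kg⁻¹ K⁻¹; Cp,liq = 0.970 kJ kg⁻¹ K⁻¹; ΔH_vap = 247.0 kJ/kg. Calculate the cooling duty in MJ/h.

vapour 199→61.2 °C: -75.79 kJ/kg
condensation at 61.2 °C: -247 kJ/kg
liquid 61.2→44.4 °C: -16.296 kJ/kg
Δh = -75.79 + -247 + -16.296 = -339.09 kJ/kg
Q = ṁ·Δh = 132.5 kg/min × -339.09 kJ/kg = -44929 kJ/min
|Q| = 748.81 kW = 2695.7 MJ/h

Q_c = 2700 MJ/h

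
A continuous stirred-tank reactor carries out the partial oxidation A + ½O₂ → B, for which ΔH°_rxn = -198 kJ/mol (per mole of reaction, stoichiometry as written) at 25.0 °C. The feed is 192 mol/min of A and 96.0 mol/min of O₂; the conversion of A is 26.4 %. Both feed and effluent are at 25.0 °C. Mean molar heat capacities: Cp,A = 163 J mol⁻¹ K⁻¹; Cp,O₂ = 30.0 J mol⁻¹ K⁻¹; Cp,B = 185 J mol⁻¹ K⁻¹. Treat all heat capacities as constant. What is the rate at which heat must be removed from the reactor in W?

Extent of reaction ξ = 0.264 × 192 = 50.688 mol/min
Reaction term: ξ·ΔH°_rxn = 50.688 × -198 = -10036 kJ/min
Q = ΔH = -10036 kJ/min = -167.27 kW
Heat removed = 167270 W

Q_out = 167000 W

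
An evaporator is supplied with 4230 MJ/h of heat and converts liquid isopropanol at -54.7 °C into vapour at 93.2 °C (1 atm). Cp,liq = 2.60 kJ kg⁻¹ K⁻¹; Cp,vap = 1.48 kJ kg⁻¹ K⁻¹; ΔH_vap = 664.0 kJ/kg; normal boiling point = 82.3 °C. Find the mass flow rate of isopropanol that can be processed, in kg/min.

ṁ = 68.0 kg/min

Δh = 2.60×(82.3−-54.7) + 664.0 + 1.48×(93.2−82.3) = 1036.3 kJ/kg
Q = 4230 MJ/h = 1175 kJ/s = 70500 kJ/min
ṁ = Q/Δh = 70500 / 1036.3 = 68.028 kg/min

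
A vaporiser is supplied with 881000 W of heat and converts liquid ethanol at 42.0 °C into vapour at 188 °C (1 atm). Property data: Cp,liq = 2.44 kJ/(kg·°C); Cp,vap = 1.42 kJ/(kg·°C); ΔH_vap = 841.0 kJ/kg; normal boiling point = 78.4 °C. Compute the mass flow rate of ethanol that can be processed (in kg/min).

ṁ = 48.7 kg/min

Δh = 2.44×(78.4−42.0) + 841.0 + 1.42×(188−78.4) = 1085.4 kJ/kg
Q = 881000 W = 881 kJ/s = 52860 kJ/min
ṁ = Q/Δh = 52860 / 1085.4 = 48.699 kg/min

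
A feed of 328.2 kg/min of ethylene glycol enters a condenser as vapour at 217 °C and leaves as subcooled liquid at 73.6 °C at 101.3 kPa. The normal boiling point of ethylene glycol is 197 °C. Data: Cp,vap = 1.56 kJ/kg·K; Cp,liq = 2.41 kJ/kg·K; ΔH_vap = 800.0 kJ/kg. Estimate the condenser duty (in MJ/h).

vapour 217→197 °C: -31.2 kJ/kg
condensation at 197 °C: -800 kJ/kg
liquid 197→73.6 °C: -297.39 kJ/kg
Δh = -31.2 + -800 + -297.39 = -1128.6 kJ/kg
Q = ṁ·Δh = 328.2 kg/min × -1128.6 kJ/kg = -370400 kJ/min
|Q| = 6173.4 kW = 22224 MJ/h

Q_c = 22200 MJ/h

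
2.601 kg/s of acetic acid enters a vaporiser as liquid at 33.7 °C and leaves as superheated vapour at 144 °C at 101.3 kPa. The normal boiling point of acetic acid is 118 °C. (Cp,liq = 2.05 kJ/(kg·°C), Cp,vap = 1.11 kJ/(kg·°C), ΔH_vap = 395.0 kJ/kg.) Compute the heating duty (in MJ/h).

Q = 5590 MJ/h

liquid 33.7→118 °C: 172.81 kJ/kg
vaporisation at 118 °C: 395 kJ/kg
vapour 118→144 °C: 28.86 kJ/kg
Δh = 172.81 + 395 + 28.86 = 596.67 kJ/kg
Q = ṁ·Δh = 2.601 kg/s × 596.67 kJ/kg = 1552 kJ/s
|Q| = 1552 kW = 5587 MJ/h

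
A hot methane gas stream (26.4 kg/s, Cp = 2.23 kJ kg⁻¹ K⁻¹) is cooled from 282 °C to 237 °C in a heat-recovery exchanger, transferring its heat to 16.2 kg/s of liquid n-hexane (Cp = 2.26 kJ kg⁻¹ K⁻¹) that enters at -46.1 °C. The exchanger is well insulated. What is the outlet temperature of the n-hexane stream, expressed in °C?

T_c,out = 26.3 °C

Heat released by hot stream: Q = 26.4 × 2.23 × (282 − 237) = 2649.2 kJ/s
Energy balance on cold side (adiabatic exchanger): Q = ṁ_c·Cp_c·(T_c,out − T_c,in)
T_c,out = -46.1 + 2649.2/(16.2 × 2.26) = 26.26 °C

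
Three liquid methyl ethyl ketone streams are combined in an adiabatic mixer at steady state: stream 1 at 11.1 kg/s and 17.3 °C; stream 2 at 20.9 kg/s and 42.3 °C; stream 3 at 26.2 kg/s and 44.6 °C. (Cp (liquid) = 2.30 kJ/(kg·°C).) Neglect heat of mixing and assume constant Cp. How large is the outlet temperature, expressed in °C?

T_out = 38.6 °C

Adiabatic, steady state ⇒ Σ ṁᵢCp,ᵢ(T_out − Tᵢ) = 0
T_out = Σ ṁᵢCp,ᵢTᵢ / Σ ṁᵢCp,ᵢ
      = 5162.6 / 133.86 = 38.567 °C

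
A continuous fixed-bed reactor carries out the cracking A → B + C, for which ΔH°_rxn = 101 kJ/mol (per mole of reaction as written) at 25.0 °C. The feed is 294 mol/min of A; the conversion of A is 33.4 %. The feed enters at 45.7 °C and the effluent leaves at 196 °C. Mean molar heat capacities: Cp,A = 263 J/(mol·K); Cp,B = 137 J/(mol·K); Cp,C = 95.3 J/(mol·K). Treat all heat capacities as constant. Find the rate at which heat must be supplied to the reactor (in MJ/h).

Q_in = 1260 MJ/h

Extent of reaction ξ = 0.334 × 294 = 98.196 mol/min
Reaction term: ξ·ΔH°_rxn = 98.196 × 101 = 9917.8 kJ/min
Sensible, feed 45.7→25 °C: -1600.6 kJ/min
Outlet flows (mol/min): A 195.8, B 98.196, C 98.196
Sensible, products 25→196 °C: 12707 kJ/min
Q = ΔH = 21024 kJ/min = 350.4 kW
Heat supplied = 1261.4 MJ/h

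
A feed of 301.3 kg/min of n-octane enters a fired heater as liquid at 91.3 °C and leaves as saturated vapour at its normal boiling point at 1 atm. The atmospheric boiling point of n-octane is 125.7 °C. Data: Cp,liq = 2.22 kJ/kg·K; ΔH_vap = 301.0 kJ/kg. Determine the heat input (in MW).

liquid 91.3→125.7 °C: 76.368 kJ/kg
vaporisation at 125.7 °C: 301 kJ/kg
Δh = 76.368 + 301 = 377.37 kJ/kg
Q = ṁ·Δh = 301.3 kg/min × 377.37 kJ/kg = 113700 kJ/min
|Q| = 1895 kW = 1.895 MW

Q = 1.90 MW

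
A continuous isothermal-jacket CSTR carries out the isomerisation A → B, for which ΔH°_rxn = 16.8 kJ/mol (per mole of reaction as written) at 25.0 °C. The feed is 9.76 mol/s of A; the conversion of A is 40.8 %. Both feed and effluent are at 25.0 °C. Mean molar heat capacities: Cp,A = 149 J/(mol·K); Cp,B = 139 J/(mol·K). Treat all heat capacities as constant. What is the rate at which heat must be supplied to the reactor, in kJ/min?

Extent of reaction ξ = 0.408 × 9.76 = 3.9821 mol/s
Reaction term: ξ·ΔH°_rxn = 3.9821 × 16.8 = 66.899 kJ/s
Q = ΔH = 66.899 kJ/s = 66.899 kW
Heat supplied = 4013.9 kJ/min

Q_in = 4010 kJ/min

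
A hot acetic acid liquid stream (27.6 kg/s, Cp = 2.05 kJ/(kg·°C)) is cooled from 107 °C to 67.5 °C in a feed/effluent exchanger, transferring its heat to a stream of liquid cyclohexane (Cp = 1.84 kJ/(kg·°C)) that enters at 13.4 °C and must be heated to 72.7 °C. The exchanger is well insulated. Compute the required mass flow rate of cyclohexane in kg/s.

ṁ_c = 20.5 kg/s

Heat released by hot stream: Q = 27.6 × 2.05 × (107 − 67.5) = 2234.9 kJ/s
Energy balance on cold side (adiabatic exchanger): Q = ṁ_c·Cp_c·(T_c,out − T_c,in)
ṁ_c = 2234.9 / [1.84 × (72.7 − 13.4)] = 20.483 kg/s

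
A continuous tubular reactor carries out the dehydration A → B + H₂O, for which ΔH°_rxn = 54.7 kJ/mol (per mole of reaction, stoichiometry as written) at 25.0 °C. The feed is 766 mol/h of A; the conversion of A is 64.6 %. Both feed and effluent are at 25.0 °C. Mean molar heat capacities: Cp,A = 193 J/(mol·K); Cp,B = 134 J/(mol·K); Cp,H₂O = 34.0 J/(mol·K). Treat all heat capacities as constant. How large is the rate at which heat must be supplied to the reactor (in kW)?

Extent of reaction ξ = 0.646 × 766 = 494.84 mol/h
Reaction term: ξ·ΔH°_rxn = 494.84 × 54.7 = 27068 kJ/h
Q = ΔH = 27068 kJ/h = 7.5188 kW
Heat supplied = 7.5188 kW

Q_in = 7.52 kW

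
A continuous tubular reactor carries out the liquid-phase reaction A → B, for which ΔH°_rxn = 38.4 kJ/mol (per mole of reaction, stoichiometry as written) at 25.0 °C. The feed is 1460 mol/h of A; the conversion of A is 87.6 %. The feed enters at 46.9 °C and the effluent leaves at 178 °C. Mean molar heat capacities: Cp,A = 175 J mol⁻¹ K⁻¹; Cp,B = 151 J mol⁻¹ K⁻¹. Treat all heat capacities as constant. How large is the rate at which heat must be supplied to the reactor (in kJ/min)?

Extent of reaction ξ = 0.876 × 1460 = 1279 mol/h
Reaction term: ξ·ΔH°_rxn = 1279 × 38.4 = 49112 kJ/h
Sensible, feed 46.9→25 °C: -5595.4 kJ/h
Outlet flows (mol/h): A 181.04, B 1279
Sensible, products 25→178 °C: 34395 kJ/h
Q = ΔH = 77912 kJ/h = 21.642 kW
Heat supplied = 1298.5 kJ/min

Q_in = 1300 kJ/min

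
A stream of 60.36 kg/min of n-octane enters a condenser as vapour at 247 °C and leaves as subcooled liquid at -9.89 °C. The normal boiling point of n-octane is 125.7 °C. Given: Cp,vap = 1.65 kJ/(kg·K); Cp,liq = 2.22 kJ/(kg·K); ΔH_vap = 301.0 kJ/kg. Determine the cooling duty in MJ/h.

vapour 247→125.7 °C: -200.14 kJ/kg
condensation at 125.7 °C: -301 kJ/kg
liquid 125.7→-9.89 °C: -301.01 kJ/kg
Δh = -200.14 + -301 + -301.01 = -802.15 kJ/kg
Q = ṁ·Δh = 60.36 kg/min × -802.15 kJ/kg = -48418 kJ/min
|Q| = 806.97 kW = 2905.1 MJ/h

Q_c = 2910 MJ/h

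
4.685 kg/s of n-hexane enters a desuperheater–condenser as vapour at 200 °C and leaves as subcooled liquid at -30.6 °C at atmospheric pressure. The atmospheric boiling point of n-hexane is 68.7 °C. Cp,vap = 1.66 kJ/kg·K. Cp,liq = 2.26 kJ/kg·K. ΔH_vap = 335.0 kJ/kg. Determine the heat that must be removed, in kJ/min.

Q_c = 219000 kJ/min

vapour 200→68.7 °C: -217.96 kJ/kg
condensation at 68.7 °C: -335 kJ/kg
liquid 68.7→-30.6 °C: -224.42 kJ/kg
Δh = -217.96 + -335 + -224.42 = -777.38 kJ/kg
Q = ṁ·Δh = 4.685 kg/s × -777.38 kJ/kg = -3642 kJ/s
|Q| = 3642 kW = 218520 kJ/min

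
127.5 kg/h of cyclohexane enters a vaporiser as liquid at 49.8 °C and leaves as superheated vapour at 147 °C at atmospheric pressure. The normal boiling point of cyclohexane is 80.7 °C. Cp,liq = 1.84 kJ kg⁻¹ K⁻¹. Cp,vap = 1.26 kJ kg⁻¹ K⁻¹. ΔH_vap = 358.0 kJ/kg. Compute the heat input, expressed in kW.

Q = 17.7 kW

liquid 49.8→80.7 °C: 56.856 kJ/kg
vaporisation at 80.7 °C: 358 kJ/kg
vapour 80.7→147 °C: 83.538 kJ/kg
Δh = 56.856 + 358 + 83.538 = 498.39 kJ/kg
Q = ṁ·Δh = 127.5 kg/h × 498.39 kJ/kg = 63545 kJ/h
|Q| = 17.651 kW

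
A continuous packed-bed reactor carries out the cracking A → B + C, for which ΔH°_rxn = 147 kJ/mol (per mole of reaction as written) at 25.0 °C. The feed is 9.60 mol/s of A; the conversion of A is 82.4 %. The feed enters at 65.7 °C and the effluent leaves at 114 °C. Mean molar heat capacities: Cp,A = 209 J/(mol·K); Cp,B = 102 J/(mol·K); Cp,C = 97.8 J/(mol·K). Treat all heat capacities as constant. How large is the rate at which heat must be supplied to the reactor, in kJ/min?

Extent of reaction ξ = 0.824 × 9.60 = 7.9104 mol/s
Reaction term: ξ·ΔH°_rxn = 7.9104 × 147 = 1162.8 kJ/s
Sensible, feed 65.7→25 °C: -81.66 kJ/s
Outlet flows (mol/s): A 1.6896, B 7.9104, C 7.9104
Sensible, products 25→114 °C: 172.09 kJ/s
Q = ΔH = 1253.3 kJ/s = 1253.3 kW
Heat supplied = 75196 kJ/min

Q_in = 75200 kJ/min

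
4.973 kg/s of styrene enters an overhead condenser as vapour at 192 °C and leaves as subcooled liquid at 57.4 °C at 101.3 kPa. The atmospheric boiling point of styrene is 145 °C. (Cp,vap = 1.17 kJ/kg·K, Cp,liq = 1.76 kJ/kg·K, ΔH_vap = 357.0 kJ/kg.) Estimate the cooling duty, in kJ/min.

vapour 192→145 °C: -54.99 kJ/kg
condensation at 145 °C: -357 kJ/kg
liquid 145→57.4 °C: -154.18 kJ/kg
Δh = -54.99 + -357 + -154.18 = -566.17 kJ/kg
Q = ṁ·Δh = 4.973 kg/s × -566.17 kJ/kg = -2815.5 kJ/s
|Q| = 2815.5 kW = 168930 kJ/min

Q_c = 169000 kJ/min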